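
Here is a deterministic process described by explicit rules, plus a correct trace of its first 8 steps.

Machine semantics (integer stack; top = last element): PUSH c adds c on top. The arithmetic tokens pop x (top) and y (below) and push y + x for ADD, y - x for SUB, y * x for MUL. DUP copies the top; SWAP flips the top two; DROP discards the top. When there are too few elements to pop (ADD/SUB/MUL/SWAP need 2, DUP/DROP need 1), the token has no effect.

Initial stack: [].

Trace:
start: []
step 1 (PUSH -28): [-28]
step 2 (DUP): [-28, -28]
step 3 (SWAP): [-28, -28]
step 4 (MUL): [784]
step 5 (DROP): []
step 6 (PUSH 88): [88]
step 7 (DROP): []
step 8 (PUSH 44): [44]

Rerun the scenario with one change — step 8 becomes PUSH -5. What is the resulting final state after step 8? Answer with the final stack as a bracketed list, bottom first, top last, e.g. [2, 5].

(re-executing from step 8 with the substitution; state before step 8: [])
step 8 (PUSH -5): [-5]

[-5]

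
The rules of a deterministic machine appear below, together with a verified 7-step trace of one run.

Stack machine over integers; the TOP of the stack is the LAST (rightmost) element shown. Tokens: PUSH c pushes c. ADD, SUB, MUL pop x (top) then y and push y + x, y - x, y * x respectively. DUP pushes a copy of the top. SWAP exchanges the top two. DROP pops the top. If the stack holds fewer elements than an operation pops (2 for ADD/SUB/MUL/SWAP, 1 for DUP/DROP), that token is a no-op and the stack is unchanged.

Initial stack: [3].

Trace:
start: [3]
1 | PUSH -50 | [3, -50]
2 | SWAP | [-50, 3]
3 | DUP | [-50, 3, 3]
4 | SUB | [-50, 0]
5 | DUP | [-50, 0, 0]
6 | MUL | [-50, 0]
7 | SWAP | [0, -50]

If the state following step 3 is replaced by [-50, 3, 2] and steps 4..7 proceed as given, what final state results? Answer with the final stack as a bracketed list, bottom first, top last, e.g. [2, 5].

state after step 3 := [-50, 3, 2]
4 | SUB | [-50, 1]
5 | DUP | [-50, 1, 1]
6 | MUL | [-50, 1]
7 | SWAP | [1, -50]

[1, -50]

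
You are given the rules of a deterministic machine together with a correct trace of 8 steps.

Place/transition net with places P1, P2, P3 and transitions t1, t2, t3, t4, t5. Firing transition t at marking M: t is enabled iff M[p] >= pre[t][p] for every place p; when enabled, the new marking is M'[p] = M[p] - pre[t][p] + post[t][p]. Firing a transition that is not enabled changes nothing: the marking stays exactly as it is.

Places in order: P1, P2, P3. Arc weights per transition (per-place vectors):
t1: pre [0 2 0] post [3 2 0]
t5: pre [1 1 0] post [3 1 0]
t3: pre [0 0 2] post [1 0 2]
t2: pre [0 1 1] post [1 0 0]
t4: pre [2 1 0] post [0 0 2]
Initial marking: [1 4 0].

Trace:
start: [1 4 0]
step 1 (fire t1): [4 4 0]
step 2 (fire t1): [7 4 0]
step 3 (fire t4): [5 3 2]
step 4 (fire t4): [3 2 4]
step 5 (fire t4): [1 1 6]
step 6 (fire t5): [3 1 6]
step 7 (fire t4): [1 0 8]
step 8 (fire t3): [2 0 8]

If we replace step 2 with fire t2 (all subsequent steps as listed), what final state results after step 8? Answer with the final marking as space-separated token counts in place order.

1 2 4

(re-executing from step 2 with the substitution; state before step 2: [4 4 0])
step 2 (fire t2): [4 4 0]
step 3 (fire t4): [2 3 2]
step 4 (fire t4): [0 2 4]
step 5 (fire t4): [0 2 4]
step 6 (fire t5): [0 2 4]
step 7 (fire t4): [0 2 4]
step 8 (fire t3): [1 2 4]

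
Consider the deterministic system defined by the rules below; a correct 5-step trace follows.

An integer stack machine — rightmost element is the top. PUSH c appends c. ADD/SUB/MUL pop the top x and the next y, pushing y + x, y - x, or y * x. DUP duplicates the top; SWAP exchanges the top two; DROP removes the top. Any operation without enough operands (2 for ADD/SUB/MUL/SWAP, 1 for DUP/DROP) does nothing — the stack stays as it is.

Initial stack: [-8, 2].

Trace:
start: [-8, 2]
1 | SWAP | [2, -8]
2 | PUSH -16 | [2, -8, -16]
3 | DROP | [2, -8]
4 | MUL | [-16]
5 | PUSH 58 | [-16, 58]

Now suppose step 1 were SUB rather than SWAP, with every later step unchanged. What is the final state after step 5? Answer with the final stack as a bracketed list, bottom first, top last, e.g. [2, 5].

[-10, 58]

(re-executing from step 1 with the substitution; state before step 1: [-8, 2])
1 | SUB | [-10]
2 | PUSH -16 | [-10, -16]
3 | DROP | [-10]
4 | MUL | [-10]
5 | PUSH 58 | [-10, 58]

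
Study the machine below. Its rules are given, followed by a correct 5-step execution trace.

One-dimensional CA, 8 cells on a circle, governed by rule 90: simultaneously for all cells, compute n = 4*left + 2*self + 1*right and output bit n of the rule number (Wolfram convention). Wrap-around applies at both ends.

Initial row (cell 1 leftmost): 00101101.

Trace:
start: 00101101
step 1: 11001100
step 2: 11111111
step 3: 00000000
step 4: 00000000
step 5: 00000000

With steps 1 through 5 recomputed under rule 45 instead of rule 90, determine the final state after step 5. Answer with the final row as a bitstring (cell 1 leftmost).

(re-executing steps 1..5 under rule 45; state before step 1: 00101101)
step 1: 00111011
step 2: 00100110
step 3: 10100100
step 4: 11100100
step 5: 10000100

10000100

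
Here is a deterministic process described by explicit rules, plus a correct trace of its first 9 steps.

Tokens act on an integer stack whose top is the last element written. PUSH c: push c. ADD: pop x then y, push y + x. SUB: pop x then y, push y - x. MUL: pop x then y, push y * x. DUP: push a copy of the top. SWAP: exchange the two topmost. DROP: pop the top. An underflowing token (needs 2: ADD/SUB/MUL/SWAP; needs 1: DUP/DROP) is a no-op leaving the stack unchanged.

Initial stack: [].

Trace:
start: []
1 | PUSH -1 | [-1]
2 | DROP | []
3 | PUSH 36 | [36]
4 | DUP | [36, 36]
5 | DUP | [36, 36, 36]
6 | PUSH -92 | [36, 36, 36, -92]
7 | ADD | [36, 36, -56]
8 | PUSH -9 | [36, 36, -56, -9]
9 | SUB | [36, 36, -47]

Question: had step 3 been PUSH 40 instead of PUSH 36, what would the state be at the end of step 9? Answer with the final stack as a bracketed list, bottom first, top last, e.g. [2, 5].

[40, 40, -43]

(re-executing from step 3 with the substitution; state before step 3: [])
3 | PUSH 40 | [40]
4 | DUP | [40, 40]
5 | DUP | [40, 40, 40]
6 | PUSH -92 | [40, 40, 40, -92]
7 | ADD | [40, 40, -52]
8 | PUSH -9 | [40, 40, -52, -9]
9 | SUB | [40, 40, -43]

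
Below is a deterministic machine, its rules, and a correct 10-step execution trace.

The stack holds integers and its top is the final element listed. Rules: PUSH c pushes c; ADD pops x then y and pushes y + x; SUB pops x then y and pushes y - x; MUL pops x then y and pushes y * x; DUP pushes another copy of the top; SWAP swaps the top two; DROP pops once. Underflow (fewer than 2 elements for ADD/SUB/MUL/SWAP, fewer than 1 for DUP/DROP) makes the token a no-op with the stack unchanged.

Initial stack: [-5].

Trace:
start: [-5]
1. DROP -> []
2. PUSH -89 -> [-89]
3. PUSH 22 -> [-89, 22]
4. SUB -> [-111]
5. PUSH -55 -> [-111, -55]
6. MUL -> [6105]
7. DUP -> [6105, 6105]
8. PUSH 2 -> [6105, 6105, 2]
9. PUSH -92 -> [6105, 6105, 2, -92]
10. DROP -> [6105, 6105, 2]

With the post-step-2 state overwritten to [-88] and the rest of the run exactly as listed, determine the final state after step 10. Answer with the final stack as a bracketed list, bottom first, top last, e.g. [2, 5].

state after step 2 := [-88]
3. PUSH 22 -> [-88, 22]
4. SUB -> [-110]
5. PUSH -55 -> [-110, -55]
6. MUL -> [6050]
7. DUP -> [6050, 6050]
8. PUSH 2 -> [6050, 6050, 2]
9. PUSH -92 -> [6050, 6050, 2, -92]
10. DROP -> [6050, 6050, 2]

[6050, 6050, 2]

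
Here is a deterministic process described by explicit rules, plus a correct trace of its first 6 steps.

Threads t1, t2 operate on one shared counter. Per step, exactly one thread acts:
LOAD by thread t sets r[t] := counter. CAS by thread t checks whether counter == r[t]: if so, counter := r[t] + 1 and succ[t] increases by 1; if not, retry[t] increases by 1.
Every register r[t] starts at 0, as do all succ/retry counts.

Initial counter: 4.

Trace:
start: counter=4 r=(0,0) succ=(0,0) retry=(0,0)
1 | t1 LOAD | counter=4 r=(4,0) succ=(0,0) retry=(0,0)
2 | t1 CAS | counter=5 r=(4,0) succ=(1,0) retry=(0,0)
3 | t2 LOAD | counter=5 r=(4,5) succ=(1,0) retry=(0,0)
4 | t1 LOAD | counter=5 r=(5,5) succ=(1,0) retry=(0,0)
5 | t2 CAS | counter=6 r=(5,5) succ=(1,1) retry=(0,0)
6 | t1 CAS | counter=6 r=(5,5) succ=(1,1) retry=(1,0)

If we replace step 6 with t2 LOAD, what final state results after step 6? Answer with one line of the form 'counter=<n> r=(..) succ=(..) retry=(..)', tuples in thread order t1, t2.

(re-executing from step 6 with the substitution; state before step 6: counter=6 r=(5,5) succ=(1,1) retry=(0,0))
6 | t2 LOAD | counter=6 r=(5,6) succ=(1,1) retry=(0,0)

counter=6 r=(5,6) succ=(1,1) retry=(0,0)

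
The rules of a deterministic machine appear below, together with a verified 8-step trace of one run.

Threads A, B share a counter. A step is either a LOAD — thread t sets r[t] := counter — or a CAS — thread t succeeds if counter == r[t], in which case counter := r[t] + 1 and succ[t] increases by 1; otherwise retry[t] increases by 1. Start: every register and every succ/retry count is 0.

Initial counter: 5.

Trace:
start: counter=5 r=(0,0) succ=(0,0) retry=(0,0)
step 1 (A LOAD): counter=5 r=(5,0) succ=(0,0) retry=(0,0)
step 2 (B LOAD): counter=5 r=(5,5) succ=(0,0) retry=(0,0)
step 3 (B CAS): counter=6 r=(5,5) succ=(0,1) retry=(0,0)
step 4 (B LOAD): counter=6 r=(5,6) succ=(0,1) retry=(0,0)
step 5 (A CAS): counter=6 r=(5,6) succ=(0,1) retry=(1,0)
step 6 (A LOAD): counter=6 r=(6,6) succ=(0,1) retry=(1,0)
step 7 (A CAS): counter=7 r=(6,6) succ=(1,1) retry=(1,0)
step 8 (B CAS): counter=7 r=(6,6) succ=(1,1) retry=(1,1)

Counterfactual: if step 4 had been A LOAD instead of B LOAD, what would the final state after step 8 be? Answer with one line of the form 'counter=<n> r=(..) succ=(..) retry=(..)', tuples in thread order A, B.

(re-executing from step 4 with the substitution; state before step 4: counter=6 r=(5,5) succ=(0,1) retry=(0,0))
step 4 (A LOAD): counter=6 r=(6,5) succ=(0,1) retry=(0,0)
step 5 (A CAS): counter=7 r=(6,5) succ=(1,1) retry=(0,0)
step 6 (A LOAD): counter=7 r=(7,5) succ=(1,1) retry=(0,0)
step 7 (A CAS): counter=8 r=(7,5) succ=(2,1) retry=(0,0)
step 8 (B CAS): counter=8 r=(7,5) succ=(2,1) retry=(0,1)

counter=8 r=(7,5) succ=(2,1) retry=(0,1)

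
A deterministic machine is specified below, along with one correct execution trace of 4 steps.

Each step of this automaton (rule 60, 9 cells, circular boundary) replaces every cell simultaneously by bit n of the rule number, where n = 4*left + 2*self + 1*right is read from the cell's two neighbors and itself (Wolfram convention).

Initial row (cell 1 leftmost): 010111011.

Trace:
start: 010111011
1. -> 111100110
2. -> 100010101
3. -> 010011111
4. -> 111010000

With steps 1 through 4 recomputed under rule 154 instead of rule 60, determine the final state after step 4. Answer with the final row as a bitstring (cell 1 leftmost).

110110101

(re-executing steps 1..4 under rule 154; state before step 1: 010111011)
1. -> 000110010
2. -> 001101101
3. -> 111001000
4. -> 110110101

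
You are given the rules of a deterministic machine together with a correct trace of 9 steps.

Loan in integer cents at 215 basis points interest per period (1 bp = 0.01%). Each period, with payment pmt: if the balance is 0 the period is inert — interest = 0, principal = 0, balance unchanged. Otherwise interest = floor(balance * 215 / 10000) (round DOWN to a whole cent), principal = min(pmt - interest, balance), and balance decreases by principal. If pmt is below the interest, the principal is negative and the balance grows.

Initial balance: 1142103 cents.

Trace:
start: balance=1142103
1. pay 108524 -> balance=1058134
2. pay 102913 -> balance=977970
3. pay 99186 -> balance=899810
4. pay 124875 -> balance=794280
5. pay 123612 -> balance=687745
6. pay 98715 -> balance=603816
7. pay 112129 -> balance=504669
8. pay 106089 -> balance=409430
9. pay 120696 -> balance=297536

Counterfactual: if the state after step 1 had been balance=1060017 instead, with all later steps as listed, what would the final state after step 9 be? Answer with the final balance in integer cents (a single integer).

299769

state after step 1 := balance=1060017
2. pay 102913 -> balance=979894
3. pay 99186 -> balance=901775
4. pay 124875 -> balance=796288
5. pay 123612 -> balance=689796
6. pay 98715 -> balance=605911
7. pay 112129 -> balance=506809
8. pay 106089 -> balance=411616
9. pay 120696 -> balance=299769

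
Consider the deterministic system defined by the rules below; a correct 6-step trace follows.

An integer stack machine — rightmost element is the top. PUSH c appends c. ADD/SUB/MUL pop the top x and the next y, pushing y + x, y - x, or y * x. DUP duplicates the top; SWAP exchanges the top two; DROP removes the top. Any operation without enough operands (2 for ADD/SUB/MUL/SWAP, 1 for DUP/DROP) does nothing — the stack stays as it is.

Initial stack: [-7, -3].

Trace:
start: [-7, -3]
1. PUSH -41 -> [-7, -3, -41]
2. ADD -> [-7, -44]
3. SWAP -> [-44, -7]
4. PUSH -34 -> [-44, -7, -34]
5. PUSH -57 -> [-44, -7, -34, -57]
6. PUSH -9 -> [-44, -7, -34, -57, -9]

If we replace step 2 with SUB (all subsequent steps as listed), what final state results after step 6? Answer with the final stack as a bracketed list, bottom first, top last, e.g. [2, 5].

[38, -7, -34, -57, -9]

(re-executing from step 2 with the substitution; state before step 2: [-7, -3, -41])
2. SUB -> [-7, 38]
3. SWAP -> [38, -7]
4. PUSH -34 -> [38, -7, -34]
5. PUSH -57 -> [38, -7, -34, -57]
6. PUSH -9 -> [38, -7, -34, -57, -9]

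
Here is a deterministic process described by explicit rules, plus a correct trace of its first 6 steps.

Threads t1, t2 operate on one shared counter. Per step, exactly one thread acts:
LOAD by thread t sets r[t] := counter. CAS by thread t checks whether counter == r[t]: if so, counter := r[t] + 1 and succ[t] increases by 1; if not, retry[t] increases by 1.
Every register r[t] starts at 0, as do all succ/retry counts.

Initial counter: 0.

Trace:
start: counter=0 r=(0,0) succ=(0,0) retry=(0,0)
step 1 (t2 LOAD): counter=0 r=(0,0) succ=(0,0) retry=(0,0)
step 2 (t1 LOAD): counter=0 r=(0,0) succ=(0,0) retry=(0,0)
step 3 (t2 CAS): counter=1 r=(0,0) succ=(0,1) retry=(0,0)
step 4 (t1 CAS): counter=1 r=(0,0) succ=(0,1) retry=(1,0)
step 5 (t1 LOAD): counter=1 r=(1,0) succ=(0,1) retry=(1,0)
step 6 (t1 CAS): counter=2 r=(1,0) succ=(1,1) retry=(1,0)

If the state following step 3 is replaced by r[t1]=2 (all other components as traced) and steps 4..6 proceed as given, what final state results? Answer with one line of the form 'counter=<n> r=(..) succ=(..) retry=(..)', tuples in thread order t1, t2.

state after step 3 := counter=1 r=(2,0) succ=(0,1) retry=(0,0)
step 4 (t1 CAS): counter=1 r=(2,0) succ=(0,1) retry=(1,0)
step 5 (t1 LOAD): counter=1 r=(1,0) succ=(0,1) retry=(1,0)
step 6 (t1 CAS): counter=2 r=(1,0) succ=(1,1) retry=(1,0)

counter=2 r=(1,0) succ=(1,1) retry=(1,0)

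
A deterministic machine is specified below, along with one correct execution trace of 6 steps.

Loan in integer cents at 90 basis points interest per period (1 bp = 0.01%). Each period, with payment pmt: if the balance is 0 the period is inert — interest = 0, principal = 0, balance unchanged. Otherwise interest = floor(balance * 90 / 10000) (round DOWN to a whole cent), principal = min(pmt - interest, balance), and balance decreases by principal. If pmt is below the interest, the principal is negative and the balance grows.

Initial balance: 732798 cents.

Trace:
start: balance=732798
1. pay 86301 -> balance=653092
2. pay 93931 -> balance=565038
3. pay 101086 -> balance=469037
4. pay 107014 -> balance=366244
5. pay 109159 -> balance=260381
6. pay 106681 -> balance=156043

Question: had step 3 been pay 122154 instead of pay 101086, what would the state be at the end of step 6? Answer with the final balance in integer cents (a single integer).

(re-executing from step 3 with the substitution; state before step 3: balance=565038)
3. pay 122154 -> balance=447969
4. pay 107014 -> balance=344986
5. pay 109159 -> balance=238931
6. pay 106681 -> balance=134400

134400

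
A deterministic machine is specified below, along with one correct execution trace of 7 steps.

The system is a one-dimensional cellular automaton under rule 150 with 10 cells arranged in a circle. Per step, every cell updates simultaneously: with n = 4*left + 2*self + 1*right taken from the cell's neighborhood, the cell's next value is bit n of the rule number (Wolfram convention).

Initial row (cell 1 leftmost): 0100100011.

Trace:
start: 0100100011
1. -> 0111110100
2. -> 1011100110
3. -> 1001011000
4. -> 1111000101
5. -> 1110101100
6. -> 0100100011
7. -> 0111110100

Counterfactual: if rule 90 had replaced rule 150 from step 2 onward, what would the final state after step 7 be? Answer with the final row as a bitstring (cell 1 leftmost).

(re-executing steps 2..7 under rule 90; state before step 2: 0111110100)
2. -> 1100010010
3. -> 1110101100
4. -> 1010001111
5. -> 1001011000
6. -> 0110011101
7. -> 0111110100

0111110100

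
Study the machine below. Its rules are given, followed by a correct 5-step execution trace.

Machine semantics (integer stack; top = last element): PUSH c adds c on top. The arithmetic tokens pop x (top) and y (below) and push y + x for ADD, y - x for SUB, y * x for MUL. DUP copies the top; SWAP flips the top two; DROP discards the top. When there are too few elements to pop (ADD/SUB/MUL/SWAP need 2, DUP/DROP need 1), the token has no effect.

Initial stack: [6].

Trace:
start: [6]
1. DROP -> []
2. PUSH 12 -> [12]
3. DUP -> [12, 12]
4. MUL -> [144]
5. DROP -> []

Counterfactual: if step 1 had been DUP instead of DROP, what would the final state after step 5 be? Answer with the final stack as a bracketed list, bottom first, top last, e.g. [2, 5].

[6, 6]

(re-executing from step 1 with the substitution; state before step 1: [6])
1. DUP -> [6, 6]
2. PUSH 12 -> [6, 6, 12]
3. DUP -> [6, 6, 12, 12]
4. MUL -> [6, 6, 144]
5. DROP -> [6, 6]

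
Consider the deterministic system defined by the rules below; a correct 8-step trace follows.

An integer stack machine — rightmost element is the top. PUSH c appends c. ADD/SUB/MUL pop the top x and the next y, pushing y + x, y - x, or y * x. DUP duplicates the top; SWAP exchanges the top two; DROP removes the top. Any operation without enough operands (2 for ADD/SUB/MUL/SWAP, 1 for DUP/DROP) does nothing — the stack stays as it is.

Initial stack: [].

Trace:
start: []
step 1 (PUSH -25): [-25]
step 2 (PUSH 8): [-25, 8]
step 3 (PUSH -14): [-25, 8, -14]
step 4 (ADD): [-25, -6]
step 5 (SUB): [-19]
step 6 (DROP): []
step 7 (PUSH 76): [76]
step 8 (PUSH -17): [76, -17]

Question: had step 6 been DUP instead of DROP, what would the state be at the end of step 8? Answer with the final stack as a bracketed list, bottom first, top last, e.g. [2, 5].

(re-executing from step 6 with the substitution; state before step 6: [-19])
step 6 (DUP): [-19, -19]
step 7 (PUSH 76): [-19, -19, 76]
step 8 (PUSH -17): [-19, -19, 76, -17]

[-19, -19, 76, -17]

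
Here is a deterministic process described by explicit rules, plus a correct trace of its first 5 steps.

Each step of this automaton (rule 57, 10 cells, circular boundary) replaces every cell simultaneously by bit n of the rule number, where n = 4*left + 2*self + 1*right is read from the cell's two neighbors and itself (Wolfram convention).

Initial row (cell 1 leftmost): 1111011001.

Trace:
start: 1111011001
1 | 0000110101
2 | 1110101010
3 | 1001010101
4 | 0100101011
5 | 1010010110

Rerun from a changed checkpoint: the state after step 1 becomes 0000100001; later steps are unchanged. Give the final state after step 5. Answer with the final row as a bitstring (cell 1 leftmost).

1010010100

state after step 1 := 0000100001
2 | 1110011100
3 | 1001010010
4 | 0100101001
5 | 1010010100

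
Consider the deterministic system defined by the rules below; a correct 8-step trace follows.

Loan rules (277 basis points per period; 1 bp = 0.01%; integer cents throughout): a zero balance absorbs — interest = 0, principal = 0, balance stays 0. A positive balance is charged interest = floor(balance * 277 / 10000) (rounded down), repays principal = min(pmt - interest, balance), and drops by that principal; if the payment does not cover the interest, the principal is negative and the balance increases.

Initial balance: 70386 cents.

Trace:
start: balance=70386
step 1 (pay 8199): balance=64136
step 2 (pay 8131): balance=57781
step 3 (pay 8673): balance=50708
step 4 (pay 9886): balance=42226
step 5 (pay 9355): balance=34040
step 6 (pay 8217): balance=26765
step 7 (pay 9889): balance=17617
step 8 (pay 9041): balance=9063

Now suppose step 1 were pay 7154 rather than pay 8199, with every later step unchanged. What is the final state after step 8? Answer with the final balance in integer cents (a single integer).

(re-executing from step 1 with the substitution; state before step 1: balance=70386)
step 1 (pay 7154): balance=65181
step 2 (pay 8131): balance=58855
step 3 (pay 8673): balance=51812
step 4 (pay 9886): balance=43361
step 5 (pay 9355): balance=35207
step 6 (pay 8217): balance=27965
step 7 (pay 9889): balance=18850
step 8 (pay 9041): balance=10331

10331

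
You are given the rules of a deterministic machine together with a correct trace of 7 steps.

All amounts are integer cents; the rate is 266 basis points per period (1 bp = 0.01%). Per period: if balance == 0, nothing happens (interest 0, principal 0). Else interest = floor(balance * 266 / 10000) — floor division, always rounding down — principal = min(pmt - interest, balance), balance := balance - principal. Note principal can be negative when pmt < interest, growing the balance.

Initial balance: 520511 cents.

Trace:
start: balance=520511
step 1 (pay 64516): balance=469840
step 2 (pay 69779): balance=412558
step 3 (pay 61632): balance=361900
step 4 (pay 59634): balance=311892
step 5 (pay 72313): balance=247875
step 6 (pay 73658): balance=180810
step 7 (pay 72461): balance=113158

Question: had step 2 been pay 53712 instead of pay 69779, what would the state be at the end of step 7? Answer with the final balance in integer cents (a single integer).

(re-executing from step 2 with the substitution; state before step 2: balance=469840)
step 2 (pay 53712): balance=428625
step 3 (pay 61632): balance=378394
step 4 (pay 59634): balance=328825
step 5 (pay 72313): balance=265258
step 6 (pay 73658): balance=198655
step 7 (pay 72461): balance=131478

131478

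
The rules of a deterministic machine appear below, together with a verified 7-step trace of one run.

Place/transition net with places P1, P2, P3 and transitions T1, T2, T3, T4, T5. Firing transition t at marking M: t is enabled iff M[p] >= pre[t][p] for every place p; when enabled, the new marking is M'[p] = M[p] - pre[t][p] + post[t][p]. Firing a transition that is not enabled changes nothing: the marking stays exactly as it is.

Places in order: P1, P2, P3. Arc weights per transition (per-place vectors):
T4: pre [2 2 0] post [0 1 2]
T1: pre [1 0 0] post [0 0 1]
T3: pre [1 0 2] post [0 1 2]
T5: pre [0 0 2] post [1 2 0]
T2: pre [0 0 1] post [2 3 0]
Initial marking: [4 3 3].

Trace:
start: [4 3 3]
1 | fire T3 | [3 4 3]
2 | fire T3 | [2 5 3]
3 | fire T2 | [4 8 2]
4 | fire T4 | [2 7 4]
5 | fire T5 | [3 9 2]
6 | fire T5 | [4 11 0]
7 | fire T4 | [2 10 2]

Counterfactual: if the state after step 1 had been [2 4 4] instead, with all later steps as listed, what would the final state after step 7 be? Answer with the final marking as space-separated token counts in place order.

state after step 1 := [2 4 4]
2 | fire T3 | [1 5 4]
3 | fire T2 | [3 8 3]
4 | fire T4 | [1 7 5]
5 | fire T5 | [2 9 3]
6 | fire T5 | [3 11 1]
7 | fire T4 | [1 10 3]

1 10 3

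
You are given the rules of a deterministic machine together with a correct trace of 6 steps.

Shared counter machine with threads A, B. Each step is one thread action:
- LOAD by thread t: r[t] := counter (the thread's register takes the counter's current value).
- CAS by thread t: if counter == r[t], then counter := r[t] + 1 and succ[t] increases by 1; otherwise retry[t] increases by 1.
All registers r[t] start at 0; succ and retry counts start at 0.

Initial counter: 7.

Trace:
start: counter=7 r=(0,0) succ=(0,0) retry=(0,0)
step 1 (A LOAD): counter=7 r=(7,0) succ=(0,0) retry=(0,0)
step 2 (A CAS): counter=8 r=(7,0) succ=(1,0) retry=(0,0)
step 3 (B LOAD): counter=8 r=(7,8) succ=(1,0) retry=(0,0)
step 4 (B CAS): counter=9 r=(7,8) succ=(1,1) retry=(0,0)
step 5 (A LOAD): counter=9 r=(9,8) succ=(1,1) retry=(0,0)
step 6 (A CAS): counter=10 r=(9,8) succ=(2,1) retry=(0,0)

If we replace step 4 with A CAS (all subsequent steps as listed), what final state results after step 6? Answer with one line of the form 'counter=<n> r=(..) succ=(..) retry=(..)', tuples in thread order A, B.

counter=9 r=(8,8) succ=(2,0) retry=(1,0)

(re-executing from step 4 with the substitution; state before step 4: counter=8 r=(7,8) succ=(1,0) retry=(0,0))
step 4 (A CAS): counter=8 r=(7,8) succ=(1,0) retry=(1,0)
step 5 (A LOAD): counter=8 r=(8,8) succ=(1,0) retry=(1,0)
step 6 (A CAS): counter=9 r=(8,8) succ=(2,0) retry=(1,0)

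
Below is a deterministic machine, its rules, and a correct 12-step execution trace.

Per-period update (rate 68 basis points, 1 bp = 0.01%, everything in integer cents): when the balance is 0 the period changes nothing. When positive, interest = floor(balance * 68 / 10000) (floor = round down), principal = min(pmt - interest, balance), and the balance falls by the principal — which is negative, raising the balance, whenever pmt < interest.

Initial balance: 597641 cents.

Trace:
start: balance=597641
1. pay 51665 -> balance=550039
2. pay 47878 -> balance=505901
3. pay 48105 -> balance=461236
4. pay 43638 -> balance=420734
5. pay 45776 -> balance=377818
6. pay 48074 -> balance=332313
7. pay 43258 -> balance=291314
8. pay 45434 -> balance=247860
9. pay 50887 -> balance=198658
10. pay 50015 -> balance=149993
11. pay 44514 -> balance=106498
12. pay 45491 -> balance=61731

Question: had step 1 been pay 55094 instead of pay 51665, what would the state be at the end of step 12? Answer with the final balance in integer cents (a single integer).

58037

(re-executing from step 1 with the substitution; state before step 1: balance=597641)
1. pay 55094 -> balance=546610
2. pay 47878 -> balance=502448
3. pay 48105 -> balance=457759
4. pay 43638 -> balance=417233
5. pay 45776 -> balance=374294
6. pay 48074 -> balance=328765
7. pay 43258 -> balance=287742
8. pay 45434 -> balance=244264
9. pay 50887 -> balance=195037
10. pay 50015 -> balance=146348
11. pay 44514 -> balance=102829
12. pay 45491 -> balance=58037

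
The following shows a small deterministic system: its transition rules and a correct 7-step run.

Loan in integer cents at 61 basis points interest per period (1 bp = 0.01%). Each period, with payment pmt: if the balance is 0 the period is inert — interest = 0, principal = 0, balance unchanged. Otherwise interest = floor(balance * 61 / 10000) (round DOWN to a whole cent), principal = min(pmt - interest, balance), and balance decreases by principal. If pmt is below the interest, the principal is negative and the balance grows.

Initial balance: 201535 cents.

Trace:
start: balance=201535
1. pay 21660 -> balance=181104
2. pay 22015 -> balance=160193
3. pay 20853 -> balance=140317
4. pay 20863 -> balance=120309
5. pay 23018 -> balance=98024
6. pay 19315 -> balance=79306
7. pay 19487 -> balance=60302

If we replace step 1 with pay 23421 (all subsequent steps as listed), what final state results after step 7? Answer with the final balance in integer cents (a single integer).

(re-executing from step 1 with the substitution; state before step 1: balance=201535)
1. pay 23421 -> balance=179343
2. pay 22015 -> balance=158421
3. pay 20853 -> balance=138534
4. pay 20863 -> balance=118516
5. pay 23018 -> balance=96220
6. pay 19315 -> balance=77491
7. pay 19487 -> balance=58476

58476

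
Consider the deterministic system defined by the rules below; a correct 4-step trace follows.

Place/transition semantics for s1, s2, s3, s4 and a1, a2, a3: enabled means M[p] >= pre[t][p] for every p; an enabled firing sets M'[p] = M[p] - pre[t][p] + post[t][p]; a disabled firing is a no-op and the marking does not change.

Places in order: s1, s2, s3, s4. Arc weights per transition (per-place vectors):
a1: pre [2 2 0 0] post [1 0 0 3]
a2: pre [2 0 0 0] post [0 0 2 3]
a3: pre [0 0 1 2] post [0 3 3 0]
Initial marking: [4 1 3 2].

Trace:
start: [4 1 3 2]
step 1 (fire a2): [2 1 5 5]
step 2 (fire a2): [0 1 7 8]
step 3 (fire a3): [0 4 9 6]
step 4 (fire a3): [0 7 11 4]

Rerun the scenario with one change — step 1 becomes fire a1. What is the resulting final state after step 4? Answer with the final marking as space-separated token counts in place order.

(re-executing from step 1 with the substitution; state before step 1: [4 1 3 2])
step 1 (fire a1): [4 1 3 2]
step 2 (fire a2): [2 1 5 5]
step 3 (fire a3): [2 4 7 3]
step 4 (fire a3): [2 7 9 1]

2 7 9 1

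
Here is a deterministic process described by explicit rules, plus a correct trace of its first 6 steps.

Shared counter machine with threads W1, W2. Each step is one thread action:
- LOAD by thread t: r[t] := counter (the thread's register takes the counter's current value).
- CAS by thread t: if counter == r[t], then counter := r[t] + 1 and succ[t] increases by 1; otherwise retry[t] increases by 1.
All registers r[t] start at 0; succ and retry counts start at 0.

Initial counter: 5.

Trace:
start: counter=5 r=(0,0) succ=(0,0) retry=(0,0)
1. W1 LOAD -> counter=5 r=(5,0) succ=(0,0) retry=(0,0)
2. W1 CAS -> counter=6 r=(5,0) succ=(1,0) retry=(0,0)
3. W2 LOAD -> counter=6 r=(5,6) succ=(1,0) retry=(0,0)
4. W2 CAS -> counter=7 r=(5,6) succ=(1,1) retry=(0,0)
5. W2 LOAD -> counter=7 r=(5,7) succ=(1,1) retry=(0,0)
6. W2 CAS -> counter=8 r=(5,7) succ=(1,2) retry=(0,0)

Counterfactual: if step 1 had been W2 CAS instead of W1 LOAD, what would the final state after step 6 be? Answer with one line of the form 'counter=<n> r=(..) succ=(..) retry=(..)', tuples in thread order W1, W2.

counter=7 r=(0,6) succ=(0,2) retry=(1,1)

(re-executing from step 1 with the substitution; state before step 1: counter=5 r=(0,0) succ=(0,0) retry=(0,0))
1. W2 CAS -> counter=5 r=(0,0) succ=(0,0) retry=(0,1)
2. W1 CAS -> counter=5 r=(0,0) succ=(0,0) retry=(1,1)
3. W2 LOAD -> counter=5 r=(0,5) succ=(0,0) retry=(1,1)
4. W2 CAS -> counter=6 r=(0,5) succ=(0,1) retry=(1,1)
5. W2 LOAD -> counter=6 r=(0,6) succ=(0,1) retry=(1,1)
6. W2 CAS -> counter=7 r=(0,6) succ=(0,2) retry=(1,1)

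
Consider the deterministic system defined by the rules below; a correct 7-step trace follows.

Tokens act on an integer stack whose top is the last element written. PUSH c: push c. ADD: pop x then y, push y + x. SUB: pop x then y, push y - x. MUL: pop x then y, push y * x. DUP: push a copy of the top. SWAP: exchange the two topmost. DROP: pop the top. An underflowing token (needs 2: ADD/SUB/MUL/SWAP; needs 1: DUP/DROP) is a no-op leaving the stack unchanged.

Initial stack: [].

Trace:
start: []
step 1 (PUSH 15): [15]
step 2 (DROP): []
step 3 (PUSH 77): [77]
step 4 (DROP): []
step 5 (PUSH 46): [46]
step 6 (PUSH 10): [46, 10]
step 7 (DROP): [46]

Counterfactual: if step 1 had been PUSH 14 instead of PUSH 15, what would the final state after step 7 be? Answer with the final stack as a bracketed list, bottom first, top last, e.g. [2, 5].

(re-executing from step 1 with the substitution; state before step 1: [])
step 1 (PUSH 14): [14]
step 2 (DROP): []
step 3 (PUSH 77): [77]
step 4 (DROP): []
step 5 (PUSH 46): [46]
step 6 (PUSH 10): [46, 10]
step 7 (DROP): [46]

[46]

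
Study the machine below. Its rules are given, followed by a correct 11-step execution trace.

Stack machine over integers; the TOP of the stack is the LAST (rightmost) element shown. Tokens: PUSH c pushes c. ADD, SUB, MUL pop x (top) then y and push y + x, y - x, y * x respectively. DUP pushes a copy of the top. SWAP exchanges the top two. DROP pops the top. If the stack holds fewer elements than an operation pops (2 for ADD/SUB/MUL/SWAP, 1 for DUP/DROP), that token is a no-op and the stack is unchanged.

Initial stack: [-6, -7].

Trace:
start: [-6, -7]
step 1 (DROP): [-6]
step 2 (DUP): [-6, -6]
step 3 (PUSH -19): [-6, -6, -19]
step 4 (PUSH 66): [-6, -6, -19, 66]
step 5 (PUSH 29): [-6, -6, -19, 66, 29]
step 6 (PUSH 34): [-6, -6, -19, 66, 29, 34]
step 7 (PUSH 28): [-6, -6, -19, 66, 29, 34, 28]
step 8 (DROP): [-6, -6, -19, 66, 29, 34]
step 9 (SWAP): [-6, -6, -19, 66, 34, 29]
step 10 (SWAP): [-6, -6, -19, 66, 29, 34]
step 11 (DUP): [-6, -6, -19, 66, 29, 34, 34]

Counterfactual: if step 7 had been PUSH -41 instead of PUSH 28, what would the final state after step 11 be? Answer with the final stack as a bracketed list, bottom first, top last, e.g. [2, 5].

(re-executing from step 7 with the substitution; state before step 7: [-6, -6, -19, 66, 29, 34])
step 7 (PUSH -41): [-6, -6, -19, 66, 29, 34, -41]
step 8 (DROP): [-6, -6, -19, 66, 29, 34]
step 9 (SWAP): [-6, -6, -19, 66, 34, 29]
step 10 (SWAP): [-6, -6, -19, 66, 29, 34]
step 11 (DUP): [-6, -6, -19, 66, 29, 34, 34]

[-6, -6, -19, 66, 29, 34, 34]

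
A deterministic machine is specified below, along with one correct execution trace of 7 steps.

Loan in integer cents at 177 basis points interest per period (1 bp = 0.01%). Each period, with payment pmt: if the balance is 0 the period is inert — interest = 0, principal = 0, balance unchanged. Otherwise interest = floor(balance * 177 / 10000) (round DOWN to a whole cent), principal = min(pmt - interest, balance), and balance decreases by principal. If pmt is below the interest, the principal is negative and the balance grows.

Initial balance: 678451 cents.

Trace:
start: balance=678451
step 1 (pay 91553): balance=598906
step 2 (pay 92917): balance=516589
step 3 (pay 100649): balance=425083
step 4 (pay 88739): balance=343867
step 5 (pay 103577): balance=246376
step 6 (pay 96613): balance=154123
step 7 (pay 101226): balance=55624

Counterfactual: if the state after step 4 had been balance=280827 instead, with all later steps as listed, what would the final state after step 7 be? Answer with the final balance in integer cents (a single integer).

state after step 4 := balance=280827
step 5 (pay 103577): balance=182220
step 6 (pay 96613): balance=88832
step 7 (pay 101226): balance=0

0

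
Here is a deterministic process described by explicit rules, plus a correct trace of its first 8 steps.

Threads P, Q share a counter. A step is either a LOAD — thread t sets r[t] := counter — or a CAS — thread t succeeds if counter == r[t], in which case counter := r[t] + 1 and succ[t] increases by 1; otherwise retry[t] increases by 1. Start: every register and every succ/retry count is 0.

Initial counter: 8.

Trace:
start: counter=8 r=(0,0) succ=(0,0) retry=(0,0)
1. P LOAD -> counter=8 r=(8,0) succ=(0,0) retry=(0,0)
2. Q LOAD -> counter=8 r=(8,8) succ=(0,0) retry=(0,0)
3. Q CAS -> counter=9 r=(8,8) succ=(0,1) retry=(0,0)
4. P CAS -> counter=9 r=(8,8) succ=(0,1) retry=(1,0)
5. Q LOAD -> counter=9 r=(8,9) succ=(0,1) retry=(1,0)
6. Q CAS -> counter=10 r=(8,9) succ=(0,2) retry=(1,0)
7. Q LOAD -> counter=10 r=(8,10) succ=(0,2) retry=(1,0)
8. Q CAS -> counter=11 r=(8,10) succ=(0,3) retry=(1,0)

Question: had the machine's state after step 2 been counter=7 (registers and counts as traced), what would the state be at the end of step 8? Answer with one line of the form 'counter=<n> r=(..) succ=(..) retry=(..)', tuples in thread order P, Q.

state after step 2 := counter=7 r=(8,8) succ=(0,0) retry=(0,0)
3. Q CAS -> counter=7 r=(8,8) succ=(0,0) retry=(0,1)
4. P CAS -> counter=7 r=(8,8) succ=(0,0) retry=(1,1)
5. Q LOAD -> counter=7 r=(8,7) succ=(0,0) retry=(1,1)
6. Q CAS -> counter=8 r=(8,7) succ=(0,1) retry=(1,1)
7. Q LOAD -> counter=8 r=(8,8) succ=(0,1) retry=(1,1)
8. Q CAS -> counter=9 r=(8,8) succ=(0,2) retry=(1,1)

counter=9 r=(8,8) succ=(0,2) retry=(1,1)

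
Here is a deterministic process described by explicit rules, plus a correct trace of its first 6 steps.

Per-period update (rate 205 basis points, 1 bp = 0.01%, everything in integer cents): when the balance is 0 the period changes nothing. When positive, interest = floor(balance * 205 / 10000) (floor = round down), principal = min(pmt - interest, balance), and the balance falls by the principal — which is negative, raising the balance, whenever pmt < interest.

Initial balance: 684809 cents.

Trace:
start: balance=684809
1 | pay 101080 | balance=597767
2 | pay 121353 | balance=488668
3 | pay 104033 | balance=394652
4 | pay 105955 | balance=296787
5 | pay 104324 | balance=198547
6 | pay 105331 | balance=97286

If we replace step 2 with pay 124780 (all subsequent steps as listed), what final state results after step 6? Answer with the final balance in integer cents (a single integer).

(re-executing from step 2 with the substitution; state before step 2: balance=597767)
2 | pay 124780 | balance=485241
3 | pay 104033 | balance=391155
4 | pay 105955 | balance=293218
5 | pay 104324 | balance=194904
6 | pay 105331 | balance=93568

93568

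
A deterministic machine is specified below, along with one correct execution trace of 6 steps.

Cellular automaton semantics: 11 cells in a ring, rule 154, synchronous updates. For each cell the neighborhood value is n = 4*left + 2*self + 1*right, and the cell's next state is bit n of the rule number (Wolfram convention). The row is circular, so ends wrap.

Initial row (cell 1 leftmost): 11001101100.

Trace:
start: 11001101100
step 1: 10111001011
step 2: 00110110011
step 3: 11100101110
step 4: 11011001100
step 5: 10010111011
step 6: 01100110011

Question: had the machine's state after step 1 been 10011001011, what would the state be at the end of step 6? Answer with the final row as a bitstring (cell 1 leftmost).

state after step 1 := 10011001011
step 2: 01110110011
step 3: 01100101110
step 4: 11011001101
step 5: 10010111001
step 6: 01100110111

01100110111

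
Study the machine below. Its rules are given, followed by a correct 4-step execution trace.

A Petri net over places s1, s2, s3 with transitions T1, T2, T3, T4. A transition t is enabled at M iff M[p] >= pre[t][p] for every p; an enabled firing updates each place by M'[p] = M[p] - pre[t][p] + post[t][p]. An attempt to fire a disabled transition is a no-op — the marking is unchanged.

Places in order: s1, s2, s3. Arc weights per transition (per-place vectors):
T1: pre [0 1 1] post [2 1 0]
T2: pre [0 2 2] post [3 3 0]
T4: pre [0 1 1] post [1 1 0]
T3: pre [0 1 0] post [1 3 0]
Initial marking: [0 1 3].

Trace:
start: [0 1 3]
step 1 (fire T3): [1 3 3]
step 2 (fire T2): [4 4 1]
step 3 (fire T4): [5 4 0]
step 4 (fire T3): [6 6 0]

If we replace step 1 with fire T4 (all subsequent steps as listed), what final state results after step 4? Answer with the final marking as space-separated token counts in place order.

3 3 1

(re-executing from step 1 with the substitution; state before step 1: [0 1 3])
step 1 (fire T4): [1 1 2]
step 2 (fire T2): [1 1 2]
step 3 (fire T4): [2 1 1]
step 4 (fire T3): [3 3 1]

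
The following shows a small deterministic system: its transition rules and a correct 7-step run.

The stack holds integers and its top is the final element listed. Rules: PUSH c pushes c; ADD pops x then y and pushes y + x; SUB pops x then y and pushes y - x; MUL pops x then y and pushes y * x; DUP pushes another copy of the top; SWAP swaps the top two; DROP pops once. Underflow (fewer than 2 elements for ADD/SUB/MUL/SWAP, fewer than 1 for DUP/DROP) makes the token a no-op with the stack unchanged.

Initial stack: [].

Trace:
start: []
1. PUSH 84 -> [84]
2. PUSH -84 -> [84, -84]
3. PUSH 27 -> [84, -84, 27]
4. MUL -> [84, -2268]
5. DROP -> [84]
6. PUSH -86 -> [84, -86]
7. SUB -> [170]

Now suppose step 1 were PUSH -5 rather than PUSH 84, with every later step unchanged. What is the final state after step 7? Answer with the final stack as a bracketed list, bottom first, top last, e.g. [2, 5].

(re-executing from step 1 with the substitution; state before step 1: [])
1. PUSH -5 -> [-5]
2. PUSH -84 -> [-5, -84]
3. PUSH 27 -> [-5, -84, 27]
4. MUL -> [-5, -2268]
5. DROP -> [-5]
6. PUSH -86 -> [-5, -86]
7. SUB -> [81]

[81]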